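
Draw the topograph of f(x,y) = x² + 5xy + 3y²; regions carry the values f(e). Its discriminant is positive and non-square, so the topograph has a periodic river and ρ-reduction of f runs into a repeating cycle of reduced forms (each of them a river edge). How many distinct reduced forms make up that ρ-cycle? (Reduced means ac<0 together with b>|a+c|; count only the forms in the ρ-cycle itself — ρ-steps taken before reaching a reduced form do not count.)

D = 13, ⌊√D⌋ = 3
descent: ρ → (3,1,-1)
descent: ρ → (-1,3,1)  [lands on river]
river: ρ → (1,3,-1)
ρ-cycle length = 2 (tail of 2 descent steps not counted)

2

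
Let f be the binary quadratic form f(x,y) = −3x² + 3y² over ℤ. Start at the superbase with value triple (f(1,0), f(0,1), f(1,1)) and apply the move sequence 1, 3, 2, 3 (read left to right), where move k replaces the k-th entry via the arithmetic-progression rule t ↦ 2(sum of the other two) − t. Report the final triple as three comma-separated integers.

start (-3,3,0) = (f(1,0),f(0,1),f(1,1))
replace slot 1: 2·(3+0) − (-3) = 9 → (9,3,0)
replace slot 3: 2·(9+3) − 0 = 24 → (9,3,24)
replace slot 2: 2·(9+24) − 3 = 63 → (9,63,24)
replace slot 3: 2·(9+63) − 24 = 120 → (9,63,120)

9,63,120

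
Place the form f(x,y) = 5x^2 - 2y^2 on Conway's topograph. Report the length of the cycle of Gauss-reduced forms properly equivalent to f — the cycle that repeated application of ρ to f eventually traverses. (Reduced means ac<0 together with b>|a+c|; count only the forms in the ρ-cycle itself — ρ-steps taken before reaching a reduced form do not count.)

D = 40, ⌊√D⌋ = 6
descent: ρ → (-2,4,3)  [lands on river]
river: ρ → (3,2,-3)
river: ρ → (-3,4,2)
river: ρ → (2,4,-3)
river: ρ → (-3,2,3)
river: ρ → (3,4,-2)
ρ-cycle length = 6 (tail of 1 descent step not counted)

6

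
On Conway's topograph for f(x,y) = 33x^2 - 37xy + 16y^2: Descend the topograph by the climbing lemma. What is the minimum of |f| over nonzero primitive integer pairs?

translate: b→29 (≡-37 mod 66), so (33,-37,16)→(33,29,12)
flip: (33,29,12)→(12,-29,33)
translate: b→-5 (≡-29 mod 24), so (12,-29,33)→(12,-5,16)
reduced (well bottom): (12,-5,16) with a≤c, −a<b≤a
well minimum = a = 12

12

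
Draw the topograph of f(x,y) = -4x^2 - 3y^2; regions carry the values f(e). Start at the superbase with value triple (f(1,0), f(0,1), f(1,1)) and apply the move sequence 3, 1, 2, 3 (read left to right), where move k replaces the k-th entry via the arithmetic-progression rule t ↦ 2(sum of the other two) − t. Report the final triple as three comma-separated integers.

start (-4,-3,-7) = (f(1,0),f(0,1),f(1,1))
replace slot 3: 2·((-4)+(-3)) − (-7) = -7 → (-4,-3,-7)
replace slot 1: 2·((-3)+(-7)) − (-4) = -16 → (-16,-3,-7)
replace slot 2: 2·((-16)+(-7)) − (-3) = -43 → (-16,-43,-7)
replace slot 3: 2·((-16)+(-43)) − (-7) = -111 → (-16,-43,-111)

-16,-43,-111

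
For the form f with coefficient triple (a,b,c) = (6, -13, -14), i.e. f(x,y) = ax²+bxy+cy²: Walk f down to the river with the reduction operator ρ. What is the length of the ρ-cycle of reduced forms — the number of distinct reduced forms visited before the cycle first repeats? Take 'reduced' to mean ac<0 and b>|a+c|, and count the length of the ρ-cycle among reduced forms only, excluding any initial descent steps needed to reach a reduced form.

D = 505, ⌊√D⌋ = 22
descent: ρ → (-14,13,6)  [lands on river]
river: ρ → (6,11,-16)
river: ρ → (-16,21,1)
river: ρ → (1,21,-16)
river: ρ → (-16,11,6)
river: ρ → (6,13,-14)
river: ρ → (-14,15,5)
river: ρ → (5,15,-14)
ρ-cycle length = 8 (tail of 1 descent step not counted)

8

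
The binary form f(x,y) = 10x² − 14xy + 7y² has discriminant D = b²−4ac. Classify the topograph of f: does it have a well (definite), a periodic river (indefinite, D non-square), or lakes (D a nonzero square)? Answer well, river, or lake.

D = b²−4ac = (-14)² − 4·10·7 = -84
D < 0 ⇒ definite ⇒ every region one sign ⇒ single well

well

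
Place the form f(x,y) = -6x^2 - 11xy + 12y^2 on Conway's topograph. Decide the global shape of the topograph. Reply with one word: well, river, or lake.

D = b²−4ac = (-11)² − 4·(-6)·12 = 409
D > 0 non-square ⇒ indefinite ⇒ periodic river

river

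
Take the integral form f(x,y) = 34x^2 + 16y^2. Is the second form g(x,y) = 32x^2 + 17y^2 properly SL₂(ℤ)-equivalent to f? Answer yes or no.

D₁ = -2176, D₂ = -2176
f: flip: (34,0,16)→(16,0,34)
f: reduced (well bottom): (16,0,34) with a≤c, −a<b≤a
g: flip: (32,0,17)→(17,0,32)
g: reduced (well bottom): (17,0,32) with a≤c, −a<b≤a
reduced forms (16, 0, 34) vs (17, 0, 32) ⇒ inequivalent

no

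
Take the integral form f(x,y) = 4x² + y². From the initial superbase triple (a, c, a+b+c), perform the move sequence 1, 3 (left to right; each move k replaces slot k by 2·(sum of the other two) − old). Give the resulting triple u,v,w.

start (4,1,5) = (f(1,0),f(0,1),f(1,1))
replace slot 1: 2·(1+5) − 4 = 8 → (8,1,5)
replace slot 3: 2·(8+1) − 5 = 13 → (8,1,13)

8,1,13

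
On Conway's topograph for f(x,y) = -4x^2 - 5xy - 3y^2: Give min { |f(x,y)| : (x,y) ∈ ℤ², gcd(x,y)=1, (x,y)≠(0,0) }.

translate: b→-3 (≡5 mod 8), so (4,5,3)→(4,-3,2)
flip: (4,-3,2)→(2,3,4)
translate: b→-1 (≡3 mod 4), so (2,3,4)→(2,-1,3)
reduced (well bottom): (2,-1,3) with a≤c, −a<b≤a
well minimum |f| = |-2| = 2 (negative-definite)

2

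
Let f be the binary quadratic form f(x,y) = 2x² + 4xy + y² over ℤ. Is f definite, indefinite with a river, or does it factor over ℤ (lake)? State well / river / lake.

D = b²−4ac = 4² − 4·2·1 = 8
D > 0 non-square ⇒ indefinite ⇒ periodic river

river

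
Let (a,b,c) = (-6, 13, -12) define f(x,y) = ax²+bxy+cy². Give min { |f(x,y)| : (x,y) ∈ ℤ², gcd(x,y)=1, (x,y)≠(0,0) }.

translate: b→-1 (≡-13 mod 12), so (6,-13,12)→(6,-1,5)
flip: (6,-1,5)→(5,1,6)
reduced (well bottom): (5,1,6) with a≤c, −a<b≤a
well minimum |f| = |-5| = 5 (negative-definite)

5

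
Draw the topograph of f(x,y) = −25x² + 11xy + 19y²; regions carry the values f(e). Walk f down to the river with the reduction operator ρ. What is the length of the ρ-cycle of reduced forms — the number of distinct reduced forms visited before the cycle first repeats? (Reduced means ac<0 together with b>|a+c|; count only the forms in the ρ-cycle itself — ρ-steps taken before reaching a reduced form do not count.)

D = 2021, ⌊√D⌋ = 44
river: ρ → (19,27,-17)
river: ρ → (-17,41,5)
river: ρ → (5,39,-25)
river: ρ → (-25,11,19)
ρ-cycle length = 4 (tail of 0 descent steps not counted)

4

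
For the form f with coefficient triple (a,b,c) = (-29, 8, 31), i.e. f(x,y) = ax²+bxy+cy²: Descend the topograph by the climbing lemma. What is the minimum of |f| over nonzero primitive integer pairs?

river: ρ → (31,54,-6)
river: ρ → (-6,54,31)
river: ρ → (31,8,-29)
river: ρ → (-29,50,10)
river: ρ → (10,50,-29)
river: ρ → (-29,8,31)
closes: descent 0, river 6
min |a| on river = 6

6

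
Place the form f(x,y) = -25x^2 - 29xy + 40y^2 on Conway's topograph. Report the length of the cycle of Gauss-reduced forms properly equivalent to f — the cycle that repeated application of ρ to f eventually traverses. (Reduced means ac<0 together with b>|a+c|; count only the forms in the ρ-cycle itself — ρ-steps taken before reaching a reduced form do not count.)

D = 4841, ⌊√D⌋ = 69
descent: ρ → (40,29,-25)  [lands on river]
river: ρ → (-25,21,44)
river: ρ → (44,67,-2)
river: ρ → (-2,69,10)
river: ρ → (10,51,-56)
river: ρ → (-56,61,5)
river: ρ → (5,69,-4)
river: ρ → (-4,67,22)
river: ρ → (22,65,-7)
river: ρ → (-7,61,40)
river: ρ → (40,19,-28)
river: ρ → (-28,37,31)
river: ρ → (31,25,-34)
river: ρ → (-34,43,22)
river: ρ → (22,45,-32)
river: ρ → (-32,19,35)
river: ρ → (35,51,-16)
river: ρ → (-16,45,44)
river: ρ → (44,43,-17)
river: ρ → (-17,59,20)
river: ρ → (20,61,-14)
river: ρ → (-14,51,40)
ρ-cycle length = 22 (tail of 1 descent step not counted)

22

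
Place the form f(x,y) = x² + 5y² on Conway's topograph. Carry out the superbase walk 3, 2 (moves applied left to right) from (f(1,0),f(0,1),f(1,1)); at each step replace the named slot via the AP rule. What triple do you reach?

start (1,5,6) = (f(1,0),f(0,1),f(1,1))
replace slot 3: 2·(1+5) − 6 = 6 → (1,5,6)
replace slot 2: 2·(1+6) − 5 = 9 → (1,9,6)

1,9,6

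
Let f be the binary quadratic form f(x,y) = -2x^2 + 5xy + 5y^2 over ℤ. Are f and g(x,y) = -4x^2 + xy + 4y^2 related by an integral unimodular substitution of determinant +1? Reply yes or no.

D₁ = 65, D₂ = 65
river cycle of f (length 6): (5, 5, -2), (-2, 7, 2), (2, 5, -5), (-5, 5, 2), (2, 7, -2), (-2, 5, 5)
river cycle of g (length 6): (4, 7, -1), (-1, 7, 4), (4, 1, -4), (-4, 7, 1), (1, 7, -4), (-4, 1, 4)
cycles differ ⇒ inequivalent

no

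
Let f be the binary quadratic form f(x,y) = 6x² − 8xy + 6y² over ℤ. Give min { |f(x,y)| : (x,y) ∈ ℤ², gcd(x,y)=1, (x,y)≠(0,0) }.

translate: b→4 (≡-8 mod 12), so (6,-8,6)→(6,4,4)
flip: (6,4,4)→(4,-4,6)
translate: b→4 (≡-4 mod 8), so (4,-4,6)→(4,4,6)
reduced (well bottom): (4,4,6) with a≤c, −a<b≤a
well minimum = a = 4

4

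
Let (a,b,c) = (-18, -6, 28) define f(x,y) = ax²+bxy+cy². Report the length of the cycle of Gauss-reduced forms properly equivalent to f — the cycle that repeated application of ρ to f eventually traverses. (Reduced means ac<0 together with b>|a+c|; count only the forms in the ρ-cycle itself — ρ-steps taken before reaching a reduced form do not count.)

D = 2052, ⌊√D⌋ = 45
descent: ρ → (28,6,-18)
descent: ρ → (-18,30,16)  [lands on river]
river: ρ → (16,34,-14)
river: ρ → (-14,22,28)
river: ρ → (28,34,-8)
river: ρ → (-8,30,36)
river: ρ → (36,42,-2)
river: ρ → (-2,42,36)
river: ρ → (36,30,-8)
river: ρ → (-8,34,28)
river: ρ → (28,22,-14)
river: ρ → (-14,34,16)
river: ρ → (16,30,-18)
river: ρ → (-18,42,4)
river: ρ → (4,38,-38)
river: ρ → (-38,38,4)
river: ρ → (4,42,-18)
ρ-cycle length = 16 (tail of 2 descent steps not counted)

16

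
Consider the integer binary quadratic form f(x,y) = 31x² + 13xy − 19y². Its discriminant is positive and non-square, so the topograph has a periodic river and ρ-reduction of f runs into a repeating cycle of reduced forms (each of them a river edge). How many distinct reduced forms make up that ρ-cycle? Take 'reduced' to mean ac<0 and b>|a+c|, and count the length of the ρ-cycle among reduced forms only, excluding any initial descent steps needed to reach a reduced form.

D = 2525, ⌊√D⌋ = 50
river: ρ → (-19,25,25)
river: ρ → (25,25,-19)
river: ρ → (-19,13,31)
river: ρ → (31,49,-1)
river: ρ → (-1,49,31)
river: ρ → (31,13,-19)
ρ-cycle length = 6 (tail of 0 descent steps not counted)

6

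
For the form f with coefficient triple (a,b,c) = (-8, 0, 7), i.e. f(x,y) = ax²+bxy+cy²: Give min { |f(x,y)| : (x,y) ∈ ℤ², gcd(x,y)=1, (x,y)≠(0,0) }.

descent: ρ → (7,14,-1)  [lands on river]
river: ρ → (-1,14,7)
closes: descent 1, river 2
min |a| on river = 1

1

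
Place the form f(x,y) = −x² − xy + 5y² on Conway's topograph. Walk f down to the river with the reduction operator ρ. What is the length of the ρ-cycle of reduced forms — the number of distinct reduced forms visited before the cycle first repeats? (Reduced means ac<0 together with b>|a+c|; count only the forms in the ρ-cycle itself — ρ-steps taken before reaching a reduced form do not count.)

D = 21, ⌊√D⌋ = 4
descent: ρ → (5,1,-1)
descent: ρ → (-1,3,3)  [lands on river]
river: ρ → (3,3,-1)
ρ-cycle length = 2 (tail of 2 descent steps not counted)

2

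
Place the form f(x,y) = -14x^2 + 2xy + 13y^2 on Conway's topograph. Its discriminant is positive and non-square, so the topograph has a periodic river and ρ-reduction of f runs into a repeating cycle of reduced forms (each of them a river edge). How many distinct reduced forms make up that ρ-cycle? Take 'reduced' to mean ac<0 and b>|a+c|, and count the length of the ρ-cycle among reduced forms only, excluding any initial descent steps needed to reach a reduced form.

D = 732, ⌊√D⌋ = 27
river: ρ → (13,24,-3)
river: ρ → (-3,24,13)
river: ρ → (13,2,-14)
river: ρ → (-14,26,1)
river: ρ → (1,26,-14)
river: ρ → (-14,2,13)
ρ-cycle length = 6 (tail of 0 descent steps not counted)

6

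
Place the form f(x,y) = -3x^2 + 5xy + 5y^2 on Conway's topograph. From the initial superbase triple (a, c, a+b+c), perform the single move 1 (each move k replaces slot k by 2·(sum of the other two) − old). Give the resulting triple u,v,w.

start (-3,5,7) = (f(1,0),f(0,1),f(1,1))
replace slot 1: 2·(5+7) − (-3) = 27 → (27,5,7)

27,5,7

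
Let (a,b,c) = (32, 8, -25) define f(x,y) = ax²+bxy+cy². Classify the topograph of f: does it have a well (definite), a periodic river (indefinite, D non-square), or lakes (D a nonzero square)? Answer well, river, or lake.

D = b²−4ac = 8² − 4·32·(-25) = 3264
D > 0 non-square ⇒ indefinite ⇒ periodic river

river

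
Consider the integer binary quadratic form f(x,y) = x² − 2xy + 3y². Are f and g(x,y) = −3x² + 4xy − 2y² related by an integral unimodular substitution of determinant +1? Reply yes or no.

D₁ = -8, D₂ = -8
f: translate: b→0 (≡-2 mod 2), so (1,-2,3)→(1,0,2)
f: reduced (well bottom): (1,0,2) with a≤c, −a<b≤a
g is negative-definite; reduce −g:
−g: translate: b→2 (≡-4 mod 6), so (3,-4,2)→(3,2,1)
−g: flip: (3,2,1)→(1,-2,3)
−g: translate: b→0 (≡-2 mod 2), so (1,-2,3)→(1,0,2)
−g: reduced (well bottom): (1,0,2) with a≤c, −a<b≤a
flip sign back: reduced form of g is (-1,0,-2)
reduced forms (1, 0, 2) vs (-1, 0, -2) ⇒ inequivalent

no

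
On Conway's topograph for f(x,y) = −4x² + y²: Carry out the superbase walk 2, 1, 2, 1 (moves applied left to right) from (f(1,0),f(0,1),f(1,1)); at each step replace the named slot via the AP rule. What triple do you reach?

start (-4,1,-3) = (f(1,0),f(0,1),f(1,1))
replace slot 2: 2·((-4)+(-3)) − 1 = -15 → (-4,-15,-3)
replace slot 1: 2·((-15)+(-3)) − (-4) = -32 → (-32,-15,-3)
replace slot 2: 2·((-32)+(-3)) − (-15) = -55 → (-32,-55,-3)
replace slot 1: 2·((-55)+(-3)) − (-32) = -84 → (-84,-55,-3)

-84,-55,-3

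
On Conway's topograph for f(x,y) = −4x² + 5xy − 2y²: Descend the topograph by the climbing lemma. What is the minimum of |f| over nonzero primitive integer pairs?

translate: b→3 (≡-5 mod 8), so (4,-5,2)→(4,3,1)
flip: (4,3,1)→(1,-3,4)
translate: b→1 (≡-3 mod 2), so (1,-3,4)→(1,1,2)
reduced (well bottom): (1,1,2) with a≤c, −a<b≤a
well minimum |f| = |-1| = 1 (negative-definite)

1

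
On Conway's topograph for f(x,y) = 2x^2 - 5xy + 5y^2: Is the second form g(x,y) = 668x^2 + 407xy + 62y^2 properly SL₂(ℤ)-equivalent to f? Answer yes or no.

D₁ = -15, D₂ = -15
f: translate: b→-1 (≡-5 mod 4), so (2,-5,5)→(2,-1,2)
f: flip: (2,-1,2)→(2,1,2)
f: reduced (well bottom): (2,1,2) with a≤c, −a<b≤a
g: flip: (668,407,62)→(62,-407,668)
g: translate: b→-35 (≡-407 mod 124), so (62,-407,668)→(62,-35,5)
g: flip: (62,-35,5)→(5,35,62)
g: translate: b→5 (≡35 mod 10), so (5,35,62)→(5,5,2)
g: flip: (5,5,2)→(2,-5,5)
g: translate: b→-1 (≡-5 mod 4), so (2,-5,5)→(2,-1,2)
g: flip: (2,-1,2)→(2,1,2)
g: reduced (well bottom): (2,1,2) with a≤c, −a<b≤a
reduced forms (2, 1, 2) vs (2, 1, 2) ⇒ equivalent

yes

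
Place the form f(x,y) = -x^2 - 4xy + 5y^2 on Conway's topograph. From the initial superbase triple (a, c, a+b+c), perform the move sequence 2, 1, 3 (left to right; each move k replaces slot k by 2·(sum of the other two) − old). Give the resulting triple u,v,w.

start (-1,5,0) = (f(1,0),f(0,1),f(1,1))
replace slot 2: 2·((-1)+0) − 5 = -7 → (-1,-7,0)
replace slot 1: 2·((-7)+0) − (-1) = -13 → (-13,-7,0)
replace slot 3: 2·((-13)+(-7)) − 0 = -40 → (-13,-7,-40)

-13,-7,-40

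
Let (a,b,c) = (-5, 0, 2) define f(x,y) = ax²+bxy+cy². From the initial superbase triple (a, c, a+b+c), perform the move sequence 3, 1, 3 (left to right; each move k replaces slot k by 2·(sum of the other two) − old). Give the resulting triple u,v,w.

start (-5,2,-3) = (f(1,0),f(0,1),f(1,1))
replace slot 3: 2·((-5)+2) − (-3) = -3 → (-5,2,-3)
replace slot 1: 2·(2+(-3)) − (-5) = 3 → (3,2,-3)
replace slot 3: 2·(3+2) − (-3) = 13 → (3,2,13)

3,2,13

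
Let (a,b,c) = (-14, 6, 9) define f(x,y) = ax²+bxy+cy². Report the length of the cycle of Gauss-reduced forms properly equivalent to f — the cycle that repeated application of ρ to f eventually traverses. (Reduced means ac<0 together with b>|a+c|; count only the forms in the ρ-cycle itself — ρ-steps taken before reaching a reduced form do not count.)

D = 540, ⌊√D⌋ = 23
river: ρ → (9,12,-11)
river: ρ → (-11,10,10)
river: ρ → (10,10,-11)
river: ρ → (-11,12,9)
river: ρ → (9,6,-14)
river: ρ → (-14,22,1)
river: ρ → (1,22,-14)
river: ρ → (-14,6,9)
ρ-cycle length = 8 (tail of 0 descent steps not counted)

8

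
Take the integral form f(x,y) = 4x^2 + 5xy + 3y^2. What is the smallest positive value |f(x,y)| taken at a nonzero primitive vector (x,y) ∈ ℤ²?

translate: b→-3 (≡5 mod 8), so (4,5,3)→(4,-3,2)
flip: (4,-3,2)→(2,3,4)
translate: b→-1 (≡3 mod 4), so (2,3,4)→(2,-1,3)
reduced (well bottom): (2,-1,3) with a≤c, −a<b≤a
well minimum = a = 2

2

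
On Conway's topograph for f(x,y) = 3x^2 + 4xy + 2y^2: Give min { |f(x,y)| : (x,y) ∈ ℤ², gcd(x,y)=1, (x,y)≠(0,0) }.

translate: b→-2 (≡4 mod 6), so (3,4,2)→(3,-2,1)
flip: (3,-2,1)→(1,2,3)
translate: b→0 (≡2 mod 2), so (1,2,3)→(1,0,2)
reduced (well bottom): (1,0,2) with a≤c, −a<b≤a
well minimum = a = 1

1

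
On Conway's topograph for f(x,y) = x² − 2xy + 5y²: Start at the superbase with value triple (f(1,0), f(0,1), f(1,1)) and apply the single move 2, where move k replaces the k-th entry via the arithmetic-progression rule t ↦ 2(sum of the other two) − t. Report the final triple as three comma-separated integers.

start (1,5,4) = (f(1,0),f(0,1),f(1,1))
replace slot 2: 2·(1+4) − 5 = 5 → (1,5,4)

1,5,4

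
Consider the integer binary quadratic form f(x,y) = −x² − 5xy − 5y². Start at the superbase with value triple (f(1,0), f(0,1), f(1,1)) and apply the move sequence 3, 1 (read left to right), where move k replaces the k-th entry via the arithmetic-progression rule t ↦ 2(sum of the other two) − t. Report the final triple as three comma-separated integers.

start (-1,-5,-11) = (f(1,0),f(0,1),f(1,1))
replace slot 3: 2·((-1)+(-5)) − (-11) = -1 → (-1,-5,-1)
replace slot 1: 2·((-5)+(-1)) − (-1) = -11 → (-11,-5,-1)

-11,-5,-1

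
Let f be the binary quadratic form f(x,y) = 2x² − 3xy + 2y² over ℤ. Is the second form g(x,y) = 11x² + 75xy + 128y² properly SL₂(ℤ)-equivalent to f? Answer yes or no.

D₁ = -7, D₂ = -7
f: translate: b→1 (≡-3 mod 4), so (2,-3,2)→(2,1,1)
f: flip: (2,1,1)→(1,-1,2)
f: translate: b→1 (≡-1 mod 2), so (1,-1,2)→(1,1,2)
f: reduced (well bottom): (1,1,2) with a≤c, −a<b≤a
g: translate: b→9 (≡75 mod 22), so (11,75,128)→(11,9,2)
g: flip: (11,9,2)→(2,-9,11)
g: translate: b→-1 (≡-9 mod 4), so (2,-9,11)→(2,-1,1)
g: flip: (2,-1,1)→(1,1,2)
g: reduced (well bottom): (1,1,2) with a≤c, −a<b≤a
reduced forms (1, 1, 2) vs (1, 1, 2) ⇒ equivalent

yes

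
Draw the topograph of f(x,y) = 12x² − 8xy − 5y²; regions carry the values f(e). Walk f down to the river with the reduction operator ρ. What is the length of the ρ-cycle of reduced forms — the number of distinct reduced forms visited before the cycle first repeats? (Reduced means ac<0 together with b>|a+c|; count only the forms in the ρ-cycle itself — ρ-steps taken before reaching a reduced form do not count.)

D = 304, ⌊√D⌋ = 17
descent: ρ → (-5,8,12)  [lands on river]
river: ρ → (12,16,-1)
river: ρ → (-1,16,12)
river: ρ → (12,8,-5)
river: ρ → (-5,12,8)
river: ρ → (8,4,-9)
river: ρ → (-9,14,3)
river: ρ → (3,16,-4)
river: ρ → (-4,16,3)
river: ρ → (3,14,-9)
river: ρ → (-9,4,8)
river: ρ → (8,12,-5)
ρ-cycle length = 12 (tail of 1 descent step not counted)

12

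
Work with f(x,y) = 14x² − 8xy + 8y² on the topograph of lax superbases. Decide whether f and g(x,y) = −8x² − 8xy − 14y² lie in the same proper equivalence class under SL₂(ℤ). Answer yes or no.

D₁ = -384, D₂ = -384
f: flip: (14,-8,8)→(8,8,14)
f: reduced (well bottom): (8,8,14) with a≤c, −a<b≤a
g is negative-definite; reduce −g:
−g: reduced (well bottom): (8,8,14) with a≤c, −a<b≤a
flip sign back: reduced form of g is (-8,-8,-14)
reduced forms (8, 8, 14) vs (-8, -8, -14) ⇒ inequivalent

no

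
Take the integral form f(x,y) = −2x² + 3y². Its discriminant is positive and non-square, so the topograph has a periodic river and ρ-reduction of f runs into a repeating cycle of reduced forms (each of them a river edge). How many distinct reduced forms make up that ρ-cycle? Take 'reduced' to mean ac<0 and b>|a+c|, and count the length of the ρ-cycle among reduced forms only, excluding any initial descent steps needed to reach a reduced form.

D = 24, ⌊√D⌋ = 4
descent: ρ → (3,0,-2)
descent: ρ → (-2,4,1)  [lands on river]
river: ρ → (1,4,-2)
ρ-cycle length = 2 (tail of 2 descent steps not counted)

2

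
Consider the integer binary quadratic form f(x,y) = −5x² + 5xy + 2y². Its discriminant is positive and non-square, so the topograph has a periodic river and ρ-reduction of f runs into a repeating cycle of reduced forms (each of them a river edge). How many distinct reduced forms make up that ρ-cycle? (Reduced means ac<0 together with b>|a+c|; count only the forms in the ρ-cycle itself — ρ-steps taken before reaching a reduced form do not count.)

D = 65, ⌊√D⌋ = 8
river: ρ → (2,7,-2)
river: ρ → (-2,5,5)
river: ρ → (5,5,-2)
river: ρ → (-2,7,2)
river: ρ → (2,5,-5)
river: ρ → (-5,5,2)
ρ-cycle length = 6 (tail of 0 descent steps not counted)

6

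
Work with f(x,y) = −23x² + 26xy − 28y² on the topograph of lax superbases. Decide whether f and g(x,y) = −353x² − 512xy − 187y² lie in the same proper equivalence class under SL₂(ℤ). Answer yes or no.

D₁ = -1900, D₂ = -1900
f is negative-definite; reduce −f:
−f: translate: b→20 (≡-26 mod 46), so (23,-26,28)→(23,20,25)
−f: reduced (well bottom): (23,20,25) with a≤c, −a<b≤a
flip sign back: reduced form of f is (-23,-20,-25)
g is negative-definite; reduce −g:
−g: translate: b→-194 (≡512 mod 706), so (353,512,187)→(353,-194,28)
−g: flip: (353,-194,28)→(28,194,353)
−g: translate: b→26 (≡194 mod 56), so (28,194,353)→(28,26,23)
−g: flip: (28,26,23)→(23,-26,28)
−g: translate: b→20 (≡-26 mod 46), so (23,-26,28)→(23,20,25)
−g: reduced (well bottom): (23,20,25) with a≤c, −a<b≤a
flip sign back: reduced form of g is (-23,-20,-25)
reduced forms (-23, -20, -25) vs (-23, -20, -25) ⇒ equivalent

yes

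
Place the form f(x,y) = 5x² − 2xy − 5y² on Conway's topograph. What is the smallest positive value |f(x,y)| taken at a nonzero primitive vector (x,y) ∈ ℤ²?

descent: ρ → (-5,2,5)  [lands on river]
river: ρ → (5,8,-2)
river: ρ → (-2,8,5)
river: ρ → (5,2,-5)
river: ρ → (-5,8,2)
river: ρ → (2,8,-5)
closes: descent 1, river 6
min |a| on river = 2

2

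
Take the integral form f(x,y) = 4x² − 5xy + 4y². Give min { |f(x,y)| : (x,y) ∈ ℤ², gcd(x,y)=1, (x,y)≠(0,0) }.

translate: b→3 (≡-5 mod 8), so (4,-5,4)→(4,3,3)
flip: (4,3,3)→(3,-3,4)
translate: b→3 (≡-3 mod 6), so (3,-3,4)→(3,3,4)
reduced (well bottom): (3,3,4) with a≤c, −a<b≤a
well minimum = a = 3

3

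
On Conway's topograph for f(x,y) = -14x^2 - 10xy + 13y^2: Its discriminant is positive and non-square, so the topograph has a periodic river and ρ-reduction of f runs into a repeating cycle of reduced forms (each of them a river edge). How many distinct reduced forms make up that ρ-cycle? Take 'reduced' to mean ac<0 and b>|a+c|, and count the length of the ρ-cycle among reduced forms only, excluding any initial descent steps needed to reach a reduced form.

D = 828, ⌊√D⌋ = 28
descent: ρ → (13,10,-14)  [lands on river]
river: ρ → (-14,18,9)
river: ρ → (9,18,-14)
river: ρ → (-14,10,13)
river: ρ → (13,16,-11)
river: ρ → (-11,28,1)
river: ρ → (1,28,-11)
river: ρ → (-11,16,13)
ρ-cycle length = 8 (tail of 1 descent step not counted)

8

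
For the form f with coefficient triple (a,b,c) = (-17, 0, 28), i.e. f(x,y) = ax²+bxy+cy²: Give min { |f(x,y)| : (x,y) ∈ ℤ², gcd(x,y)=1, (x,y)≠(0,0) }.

descent: ρ → (28,0,-17)
descent: ρ → (-17,34,11)  [lands on river]
river: ρ → (11,32,-20)
river: ρ → (-20,8,23)
river: ρ → (23,38,-5)
river: ρ → (-5,42,7)
river: ρ → (7,42,-5)
river: ρ → (-5,38,23)
river: ρ → (23,8,-20)
river: ρ → (-20,32,11)
river: ρ → (11,34,-17)
closes: descent 2, river 10
min |a| on river = 5

5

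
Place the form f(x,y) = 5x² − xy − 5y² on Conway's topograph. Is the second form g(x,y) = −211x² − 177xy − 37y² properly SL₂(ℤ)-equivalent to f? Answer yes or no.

D₁ = 101, D₂ = 101
river cycle of f (length 6): (-5, 1, 5), (5, 9, -1), (-1, 9, 5), (5, 1, -5), (-5, 9, 1), (1, 9, -5)
river cycle of g (length 6): (-5, 1, 5), (5, 9, -1), (-1, 9, 5), (5, 1, -5), (-5, 9, 1), (1, 9, -5)
cycles coincide ⇒ equivalent

yes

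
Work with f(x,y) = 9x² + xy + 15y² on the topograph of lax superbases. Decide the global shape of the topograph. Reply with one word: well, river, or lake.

D = b²−4ac = 1² − 4·9·15 = -539
D < 0 ⇒ definite ⇒ every region one sign ⇒ single well

well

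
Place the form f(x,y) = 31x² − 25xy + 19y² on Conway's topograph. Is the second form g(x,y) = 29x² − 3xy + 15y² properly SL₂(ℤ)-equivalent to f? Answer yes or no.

D₁ = -1731, D₂ = -1731
f: flip: (31,-25,19)→(19,25,31)
f: translate: b→-13 (≡25 mod 38), so (19,25,31)→(19,-13,25)
f: reduced (well bottom): (19,-13,25) with a≤c, −a<b≤a
g: flip: (29,-3,15)→(15,3,29)
g: reduced (well bottom): (15,3,29) with a≤c, −a<b≤a
reduced forms (19, -13, 25) vs (15, 3, 29) ⇒ inequivalent

no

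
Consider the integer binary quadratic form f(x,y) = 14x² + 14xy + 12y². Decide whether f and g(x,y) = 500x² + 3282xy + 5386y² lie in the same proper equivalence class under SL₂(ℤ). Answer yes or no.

D₁ = -476, D₂ = -476
f: flip: (14,14,12)→(12,-14,14)
f: translate: b→10 (≡-14 mod 24), so (12,-14,14)→(12,10,12)
f: reduced (well bottom): (12,10,12) with a≤c, −a<b≤a
g: translate: b→282 (≡3282 mod 1000), so (500,3282,5386)→(500,282,40)
g: flip: (500,282,40)→(40,-282,500)
g: translate: b→38 (≡-282 mod 80), so (40,-282,500)→(40,38,12)
g: flip: (40,38,12)→(12,-38,40)
g: translate: b→10 (≡-38 mod 24), so (12,-38,40)→(12,10,12)
g: reduced (well bottom): (12,10,12) with a≤c, −a<b≤a
reduced forms (12, 10, 12) vs (12, 10, 12) ⇒ equivalent

yes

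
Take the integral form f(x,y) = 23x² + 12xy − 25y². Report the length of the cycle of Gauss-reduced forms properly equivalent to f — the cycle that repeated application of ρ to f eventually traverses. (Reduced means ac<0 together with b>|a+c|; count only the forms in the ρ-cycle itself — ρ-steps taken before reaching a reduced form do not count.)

D = 2444, ⌊√D⌋ = 49
river: ρ → (-25,38,10)
river: ρ → (10,42,-17)
river: ρ → (-17,26,26)
river: ρ → (26,26,-17)
river: ρ → (-17,42,10)
river: ρ → (10,38,-25)
river: ρ → (-25,12,23)
river: ρ → (23,34,-14)
river: ρ → (-14,22,35)
river: ρ → (35,48,-1)
river: ρ → (-1,48,35)
river: ρ → (35,22,-14)
river: ρ → (-14,34,23)
river: ρ → (23,12,-25)
ρ-cycle length = 14 (tail of 0 descent steps not counted)

14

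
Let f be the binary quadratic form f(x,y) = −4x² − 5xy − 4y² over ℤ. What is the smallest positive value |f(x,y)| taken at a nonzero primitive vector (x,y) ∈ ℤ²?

translate: b→-3 (≡5 mod 8), so (4,5,4)→(4,-3,3)
flip: (4,-3,3)→(3,3,4)
reduced (well bottom): (3,3,4) with a≤c, −a<b≤a
well minimum |f| = |-3| = 3 (negative-definite)

3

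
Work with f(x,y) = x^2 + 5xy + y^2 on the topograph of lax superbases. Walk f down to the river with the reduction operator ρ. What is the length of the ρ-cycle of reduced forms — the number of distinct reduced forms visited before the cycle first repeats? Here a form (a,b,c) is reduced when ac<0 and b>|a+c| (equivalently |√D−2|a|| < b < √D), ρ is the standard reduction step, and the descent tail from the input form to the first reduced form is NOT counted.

D = 21, ⌊√D⌋ = 4
descent: ρ → (1,3,-3)  [lands on river]
river: ρ → (-3,3,1)
ρ-cycle length = 2 (tail of 1 descent step not counted)

2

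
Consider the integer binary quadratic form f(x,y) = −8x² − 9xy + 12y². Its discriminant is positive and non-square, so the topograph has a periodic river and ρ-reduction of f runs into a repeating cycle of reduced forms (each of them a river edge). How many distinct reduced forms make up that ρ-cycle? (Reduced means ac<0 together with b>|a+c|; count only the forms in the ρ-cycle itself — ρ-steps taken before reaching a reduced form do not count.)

D = 465, ⌊√D⌋ = 21
descent: ρ → (12,9,-8)  [lands on river]
river: ρ → (-8,7,13)
river: ρ → (13,19,-2)
river: ρ → (-2,21,3)
river: ρ → (3,21,-2)
river: ρ → (-2,19,13)
river: ρ → (13,7,-8)
river: ρ → (-8,9,12)
river: ρ → (12,15,-5)
river: ρ → (-5,15,12)
ρ-cycle length = 10 (tail of 1 descent step not counted)

10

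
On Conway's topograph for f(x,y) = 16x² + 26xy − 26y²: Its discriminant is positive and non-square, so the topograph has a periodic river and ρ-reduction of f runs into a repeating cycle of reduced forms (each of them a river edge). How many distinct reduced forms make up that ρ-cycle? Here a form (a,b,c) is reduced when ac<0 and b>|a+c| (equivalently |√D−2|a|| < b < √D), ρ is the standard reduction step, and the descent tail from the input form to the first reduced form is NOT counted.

D = 2340, ⌊√D⌋ = 48
river: ρ → (-26,26,16)
river: ρ → (16,38,-14)
river: ρ → (-14,46,4)
river: ρ → (4,42,-36)
river: ρ → (-36,30,10)
river: ρ → (10,30,-36)
river: ρ → (-36,42,4)
river: ρ → (4,46,-14)
river: ρ → (-14,38,16)
river: ρ → (16,26,-26)
ρ-cycle length = 10 (tail of 0 descent steps not counted)

10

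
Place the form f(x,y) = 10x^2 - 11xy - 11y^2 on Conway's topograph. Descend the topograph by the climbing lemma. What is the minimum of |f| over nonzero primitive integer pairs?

descent: ρ → (-11,11,10)  [lands on river]
river: ρ → (10,9,-12)
river: ρ → (-12,15,7)
river: ρ → (7,13,-14)
river: ρ → (-14,15,6)
river: ρ → (6,21,-5)
river: ρ → (-5,19,10)
river: ρ → (10,21,-3)
river: ρ → (-3,21,10)
river: ρ → (10,19,-5)
river: ρ → (-5,21,6)
river: ρ → (6,15,-14)
river: ρ → (-14,13,7)
river: ρ → (7,15,-12)
river: ρ → (-12,9,10)
river: ρ → (10,11,-11)
closes: descent 1, river 16
min |a| on river = 3

3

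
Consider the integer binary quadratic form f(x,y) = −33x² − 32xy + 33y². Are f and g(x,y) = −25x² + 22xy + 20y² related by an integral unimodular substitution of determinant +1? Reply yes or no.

D₁ = 5380, D₂ = 2484
discriminants differ ⇒ not SL₂(ℤ)-equivalent

no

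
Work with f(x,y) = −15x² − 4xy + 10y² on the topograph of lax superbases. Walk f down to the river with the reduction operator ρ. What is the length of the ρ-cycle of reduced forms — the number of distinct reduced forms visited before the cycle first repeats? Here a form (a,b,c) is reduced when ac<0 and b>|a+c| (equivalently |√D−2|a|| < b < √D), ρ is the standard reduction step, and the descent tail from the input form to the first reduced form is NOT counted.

D = 616, ⌊√D⌋ = 24
descent: ρ → (10,24,-1)  [lands on river]
river: ρ → (-1,24,10)
river: ρ → (10,16,-9)
river: ρ → (-9,20,6)
river: ρ → (6,16,-15)
river: ρ → (-15,14,7)
river: ρ → (7,14,-15)
river: ρ → (-15,16,6)
river: ρ → (6,20,-9)
river: ρ → (-9,16,10)
ρ-cycle length = 10 (tail of 1 descent step not counted)

10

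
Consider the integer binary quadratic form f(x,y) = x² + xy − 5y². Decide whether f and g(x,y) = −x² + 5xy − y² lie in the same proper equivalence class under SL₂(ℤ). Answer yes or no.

D₁ = 21, D₂ = 21
river cycle of f (length 2): (1, 3, -3), (-3, 3, 1)
river cycle of g (length 2): (-1, 3, 3), (3, 3, -1)
cycles differ ⇒ inequivalent

no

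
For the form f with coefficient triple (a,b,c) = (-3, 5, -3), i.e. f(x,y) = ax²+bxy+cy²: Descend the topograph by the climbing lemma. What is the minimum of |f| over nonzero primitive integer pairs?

translate: b→1 (≡-5 mod 6), so (3,-5,3)→(3,1,1)
flip: (3,1,1)→(1,-1,3)
translate: b→1 (≡-1 mod 2), so (1,-1,3)→(1,1,3)
reduced (well bottom): (1,1,3) with a≤c, −a<b≤a
well minimum |f| = |-1| = 1 (negative-definite)

1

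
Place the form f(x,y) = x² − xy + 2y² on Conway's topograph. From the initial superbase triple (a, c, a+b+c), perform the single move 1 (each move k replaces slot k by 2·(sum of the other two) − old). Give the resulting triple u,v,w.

start (1,2,2) = (f(1,0),f(0,1),f(1,1))
replace slot 1: 2·(2+2) − 1 = 7 → (7,2,2)

7,2,2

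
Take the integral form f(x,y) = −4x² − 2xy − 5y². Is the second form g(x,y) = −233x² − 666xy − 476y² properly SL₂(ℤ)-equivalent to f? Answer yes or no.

D₁ = -76, D₂ = -76
f is negative-definite; reduce −f:
−f: reduced (well bottom): (4,2,5) with a≤c, −a<b≤a
flip sign back: reduced form of f is (-4,-2,-5)
g is negative-definite; reduce −g:
−g: translate: b→200 (≡666 mod 466), so (233,666,476)→(233,200,43)
−g: flip: (233,200,43)→(43,-200,233)
−g: translate: b→-28 (≡-200 mod 86), so (43,-200,233)→(43,-28,5)
−g: flip: (43,-28,5)→(5,28,43)
−g: translate: b→-2 (≡28 mod 10), so (5,28,43)→(5,-2,4)
−g: flip: (5,-2,4)→(4,2,5)
−g: reduced (well bottom): (4,2,5) with a≤c, −a<b≤a
flip sign back: reduced form of g is (-4,-2,-5)
reduced forms (-4, -2, -5) vs (-4, -2, -5) ⇒ equivalent

yes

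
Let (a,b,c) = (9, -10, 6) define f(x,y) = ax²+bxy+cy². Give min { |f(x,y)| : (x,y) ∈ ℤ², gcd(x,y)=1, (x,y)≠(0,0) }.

translate: b→8 (≡-10 mod 18), so (9,-10,6)→(9,8,5)
flip: (9,8,5)→(5,-8,9)
translate: b→2 (≡-8 mod 10), so (5,-8,9)→(5,2,6)
reduced (well bottom): (5,2,6) with a≤c, −a<b≤a
well minimum = a = 5

5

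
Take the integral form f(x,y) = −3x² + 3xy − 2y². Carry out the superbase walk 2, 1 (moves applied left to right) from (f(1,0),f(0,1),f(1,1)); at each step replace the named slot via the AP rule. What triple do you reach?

start (-3,-2,-2) = (f(1,0),f(0,1),f(1,1))
replace slot 2: 2·((-3)+(-2)) − (-2) = -8 → (-3,-8,-2)
replace slot 1: 2·((-8)+(-2)) − (-3) = -17 → (-17,-8,-2)

-17,-8,-2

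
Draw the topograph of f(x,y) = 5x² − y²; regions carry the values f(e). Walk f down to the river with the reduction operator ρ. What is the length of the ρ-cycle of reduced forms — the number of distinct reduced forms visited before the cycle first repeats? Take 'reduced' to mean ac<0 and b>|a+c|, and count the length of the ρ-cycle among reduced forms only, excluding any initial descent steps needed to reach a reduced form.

D = 20, ⌊√D⌋ = 4
descent: ρ → (-1,4,1)  [lands on river]
river: ρ → (1,4,-1)
ρ-cycle length = 2 (tail of 1 descent step not counted)

2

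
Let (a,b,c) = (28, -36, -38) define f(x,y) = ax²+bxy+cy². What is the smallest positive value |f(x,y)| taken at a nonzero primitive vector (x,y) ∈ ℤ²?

descent: ρ → (-38,36,28)  [lands on river]
river: ρ → (28,20,-46)
river: ρ → (-46,72,2)
river: ρ → (2,72,-46)
river: ρ → (-46,20,28)
river: ρ → (28,36,-38)
river: ρ → (-38,40,26)
river: ρ → (26,64,-14)
river: ρ → (-14,48,58)
river: ρ → (58,68,-4)
river: ρ → (-4,68,58)
river: ρ → (58,48,-14)
river: ρ → (-14,64,26)
river: ρ → (26,40,-38)
closes: descent 1, river 14
min |a| on river = 2

2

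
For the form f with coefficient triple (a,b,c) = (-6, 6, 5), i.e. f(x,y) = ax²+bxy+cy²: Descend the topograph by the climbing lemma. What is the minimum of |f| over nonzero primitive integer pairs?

river: ρ → (5,4,-7)
river: ρ → (-7,10,2)
river: ρ → (2,10,-7)
river: ρ → (-7,4,5)
river: ρ → (5,6,-6)
river: ρ → (-6,6,5)
closes: descent 0, river 6
min |a| on river = 2

2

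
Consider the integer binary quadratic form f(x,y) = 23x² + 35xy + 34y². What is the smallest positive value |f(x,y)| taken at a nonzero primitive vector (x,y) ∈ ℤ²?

translate: b→-11 (≡35 mod 46), so (23,35,34)→(23,-11,22)
flip: (23,-11,22)→(22,11,23)
reduced (well bottom): (22,11,23) with a≤c, −a<b≤a
well minimum = a = 22

22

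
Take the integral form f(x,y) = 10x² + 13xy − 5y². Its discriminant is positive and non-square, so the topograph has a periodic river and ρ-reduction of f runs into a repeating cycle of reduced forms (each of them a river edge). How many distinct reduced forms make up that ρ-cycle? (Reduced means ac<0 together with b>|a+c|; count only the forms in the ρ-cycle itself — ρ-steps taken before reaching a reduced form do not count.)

D = 369, ⌊√D⌋ = 19
river: ρ → (-5,17,4)
river: ρ → (4,15,-9)
river: ρ → (-9,3,10)
river: ρ → (10,17,-2)
river: ρ → (-2,19,1)
river: ρ → (1,19,-2)
river: ρ → (-2,17,10)
river: ρ → (10,3,-9)
river: ρ → (-9,15,4)
river: ρ → (4,17,-5)
river: ρ → (-5,13,10)
river: ρ → (10,7,-8)
river: ρ → (-8,9,9)
river: ρ → (9,9,-8)
river: ρ → (-8,7,10)
river: ρ → (10,13,-5)
ρ-cycle length = 16 (tail of 0 descent steps not counted)

16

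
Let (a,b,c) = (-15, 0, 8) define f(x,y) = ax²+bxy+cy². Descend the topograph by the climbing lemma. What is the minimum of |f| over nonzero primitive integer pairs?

descent: ρ → (8,16,-7)  [lands on river]
river: ρ → (-7,12,12)
river: ρ → (12,12,-7)
river: ρ → (-7,16,8)
closes: descent 1, river 4
min |a| on river = 7

7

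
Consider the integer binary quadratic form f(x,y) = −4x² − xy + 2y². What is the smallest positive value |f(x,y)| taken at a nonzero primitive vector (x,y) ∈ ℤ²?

descent: ρ → (2,5,-1)  [lands on river]
river: ρ → (-1,5,2)
river: ρ → (2,3,-3)
river: ρ → (-3,3,2)
closes: descent 1, river 4
min |a| on river = 1

1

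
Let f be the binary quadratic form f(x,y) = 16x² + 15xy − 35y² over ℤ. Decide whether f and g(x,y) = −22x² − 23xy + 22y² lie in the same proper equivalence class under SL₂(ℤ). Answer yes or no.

D₁ = 2465, D₂ = 2465
river cycle of f (length 10): (16, 47, -4), (-4, 49, 4), (4, 47, -16), (-16, 49, 1), (1, 49, -16), (-16, 47, 4), (4, 49, -4), (-4, 47, 16), (16, 49, -1), (-1, 49, 16)
river cycle of g (length 26): (22, 23, -22), (-22, 21, 23), (23, 25, -20), (-20, 15, 28), (28, 41, -7), (-7, 43, 22), (22, 45, -5), (-5, 45, 22), (22, 43, -7), (-7, 41, 28), … (16 more)
cycles differ ⇒ inequivalent

no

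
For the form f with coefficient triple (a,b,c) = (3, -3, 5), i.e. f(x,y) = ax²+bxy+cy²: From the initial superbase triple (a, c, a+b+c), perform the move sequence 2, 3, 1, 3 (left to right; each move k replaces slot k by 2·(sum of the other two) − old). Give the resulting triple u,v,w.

start (3,5,5) = (f(1,0),f(0,1),f(1,1))
replace slot 2: 2·(3+5) − 5 = 11 → (3,11,5)
replace slot 3: 2·(3+11) − 5 = 23 → (3,11,23)
replace slot 1: 2·(11+23) − 3 = 65 → (65,11,23)
replace slot 3: 2·(65+11) − 23 = 129 → (65,11,129)

65,11,129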